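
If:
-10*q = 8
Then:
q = -4/5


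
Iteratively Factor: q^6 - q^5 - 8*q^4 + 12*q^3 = (q)*(q^5 - q^4 - 8*q^3 + 12*q^2) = q^2*(q^4 - q^3 - 8*q^2 + 12*q) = q^2*(q - 2)*(q^3 + q^2 - 6*q) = q^3*(q - 2)*(q^2 + q - 6) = q^3*(q - 2)^2*(q + 3)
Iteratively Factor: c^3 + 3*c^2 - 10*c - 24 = (c + 2)*(c^2 + c - 12) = (c - 3)*(c + 2)*(c + 4)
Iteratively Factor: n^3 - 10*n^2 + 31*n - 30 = (n - 5)*(n^2 - 5*n + 6) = (n - 5)*(n - 3)*(n - 2)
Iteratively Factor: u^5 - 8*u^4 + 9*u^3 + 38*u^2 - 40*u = (u - 1)*(u^4 - 7*u^3 + 2*u^2 + 40*u) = (u - 5)*(u - 1)*(u^3 - 2*u^2 - 8*u) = (u - 5)*(u - 1)*(u + 2)*(u^2 - 4*u) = (u - 5)*(u - 4)*(u - 1)*(u + 2)*(u)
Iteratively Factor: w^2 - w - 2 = (w + 1)*(w - 2)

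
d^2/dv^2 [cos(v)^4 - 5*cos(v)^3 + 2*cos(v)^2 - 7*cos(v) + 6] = 43*cos(v)/4 - 4*cos(2*v)^2 - 6*cos(2*v) + 45*cos(3*v)/4 + 2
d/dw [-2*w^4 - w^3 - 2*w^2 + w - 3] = -8*w^3 - 3*w^2 - 4*w + 1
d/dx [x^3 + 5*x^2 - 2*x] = 3*x^2 + 10*x - 2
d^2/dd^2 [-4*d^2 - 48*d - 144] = -8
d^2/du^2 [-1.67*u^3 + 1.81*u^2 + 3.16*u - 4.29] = 3.62 - 10.02*u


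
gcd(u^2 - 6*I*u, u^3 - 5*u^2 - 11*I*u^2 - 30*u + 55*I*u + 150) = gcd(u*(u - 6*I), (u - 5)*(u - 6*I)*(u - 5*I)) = u - 6*I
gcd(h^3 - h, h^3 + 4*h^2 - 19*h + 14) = h - 1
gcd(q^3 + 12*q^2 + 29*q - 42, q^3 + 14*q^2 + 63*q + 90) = q + 6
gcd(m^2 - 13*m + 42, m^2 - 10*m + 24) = m - 6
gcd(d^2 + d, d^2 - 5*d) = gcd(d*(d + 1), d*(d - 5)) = d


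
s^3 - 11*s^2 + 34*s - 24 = (s - 6)*(s - 4)*(s - 1)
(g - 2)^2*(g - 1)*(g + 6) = g^4 + g^3 - 22*g^2 + 44*g - 24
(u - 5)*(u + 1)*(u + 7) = u^3 + 3*u^2 - 33*u - 35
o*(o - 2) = o^2 - 2*o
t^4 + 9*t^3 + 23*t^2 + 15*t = t*(t + 1)*(t + 3)*(t + 5)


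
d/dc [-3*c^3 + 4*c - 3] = 4 - 9*c^2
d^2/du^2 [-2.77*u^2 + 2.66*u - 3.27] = -5.54000000000000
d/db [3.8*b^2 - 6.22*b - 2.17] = 7.6*b - 6.22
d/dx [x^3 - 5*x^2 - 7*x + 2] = 3*x^2 - 10*x - 7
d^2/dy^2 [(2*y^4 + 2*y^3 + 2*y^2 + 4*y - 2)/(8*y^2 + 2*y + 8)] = 2*(16*y^6 + 12*y^5 + 51*y^4 + 45*y^3 + 12*y^2 - 60*y + 23)/(64*y^6 + 48*y^5 + 204*y^4 + 97*y^3 + 204*y^2 + 48*y + 64)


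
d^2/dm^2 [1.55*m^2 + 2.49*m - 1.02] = 3.10000000000000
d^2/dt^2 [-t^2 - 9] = -2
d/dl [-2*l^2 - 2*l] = -4*l - 2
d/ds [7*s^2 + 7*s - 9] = 14*s + 7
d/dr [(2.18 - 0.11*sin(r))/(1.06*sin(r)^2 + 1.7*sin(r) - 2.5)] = (0.1166*sin(r)^2 - 4.6216*sin(r) - 3.431)*cos(r)/(1.1236*sin(r)^4 + 3.604*sin(r)^3 - 2.41*sin(r)^2 - 8.5*sin(r) + 6.25)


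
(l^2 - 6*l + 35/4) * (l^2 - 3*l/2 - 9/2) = l^4 - 15*l^3/2 + 53*l^2/4 + 111*l/8 - 315/8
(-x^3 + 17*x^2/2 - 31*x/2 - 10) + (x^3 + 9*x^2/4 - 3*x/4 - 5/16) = 43*x^2/4 - 65*x/4 - 165/16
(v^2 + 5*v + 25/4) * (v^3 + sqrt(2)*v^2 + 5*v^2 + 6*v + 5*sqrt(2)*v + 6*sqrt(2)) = v^5 + sqrt(2)*v^4 + 10*v^4 + 10*sqrt(2)*v^3 + 149*v^3/4 + 149*sqrt(2)*v^2/4 + 245*v^2/4 + 75*v/2 + 245*sqrt(2)*v/4 + 75*sqrt(2)/2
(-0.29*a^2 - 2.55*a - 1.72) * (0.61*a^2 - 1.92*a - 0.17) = -0.1769*a^4 - 0.9987*a^3 + 3.8961*a^2 + 3.7359*a + 0.2924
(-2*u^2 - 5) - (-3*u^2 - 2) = u^2 - 3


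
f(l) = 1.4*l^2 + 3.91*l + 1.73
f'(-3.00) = -4.49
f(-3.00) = 2.60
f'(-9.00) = -21.29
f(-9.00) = 79.94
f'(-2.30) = -2.53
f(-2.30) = 0.14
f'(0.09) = 4.16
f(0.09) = 2.09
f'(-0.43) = 2.71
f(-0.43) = 0.31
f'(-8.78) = -20.67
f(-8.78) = 75.32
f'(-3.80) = -6.73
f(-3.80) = 7.09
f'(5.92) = 20.49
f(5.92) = 73.94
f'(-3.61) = -6.20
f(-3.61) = 5.86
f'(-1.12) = 0.77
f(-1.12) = -0.89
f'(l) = 2.8*l + 3.91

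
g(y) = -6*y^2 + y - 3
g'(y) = 1 - 12*y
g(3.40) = -68.96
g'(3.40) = -39.80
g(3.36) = -67.38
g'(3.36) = -39.32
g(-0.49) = -4.93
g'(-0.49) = 6.88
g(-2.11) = -31.82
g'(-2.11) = 26.32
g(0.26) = -3.15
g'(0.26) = -2.12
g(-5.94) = -220.64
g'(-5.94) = 72.28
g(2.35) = -33.78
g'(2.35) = -27.20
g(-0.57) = -5.52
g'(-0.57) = 7.84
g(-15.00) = -1368.00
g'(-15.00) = 181.00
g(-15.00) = -1368.00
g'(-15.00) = 181.00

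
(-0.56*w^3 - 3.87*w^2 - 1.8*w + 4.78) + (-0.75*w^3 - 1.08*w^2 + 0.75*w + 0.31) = -1.31*w^3 - 4.95*w^2 - 1.05*w + 5.09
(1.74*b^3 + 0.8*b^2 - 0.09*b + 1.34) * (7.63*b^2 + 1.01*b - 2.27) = 13.2762*b^5 + 7.8614*b^4 - 3.8285*b^3 + 8.3173*b^2 + 1.5577*b - 3.0418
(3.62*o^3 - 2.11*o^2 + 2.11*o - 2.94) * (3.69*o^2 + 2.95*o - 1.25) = 13.3578*o^5 + 2.8931*o^4 - 2.9636*o^3 - 1.9866*o^2 - 11.3105*o + 3.675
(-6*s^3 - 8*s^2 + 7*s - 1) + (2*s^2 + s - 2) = -6*s^3 - 6*s^2 + 8*s - 3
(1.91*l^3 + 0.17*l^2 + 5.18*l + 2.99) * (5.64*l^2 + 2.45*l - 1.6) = 10.7724*l^5 + 5.6383*l^4 + 26.5757*l^3 + 29.2826*l^2 - 0.962499999999999*l - 4.784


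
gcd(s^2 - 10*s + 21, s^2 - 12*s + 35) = s - 7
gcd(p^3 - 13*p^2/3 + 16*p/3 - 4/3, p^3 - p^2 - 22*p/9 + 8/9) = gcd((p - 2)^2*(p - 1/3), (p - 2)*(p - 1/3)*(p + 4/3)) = p^2 - 7*p/3 + 2/3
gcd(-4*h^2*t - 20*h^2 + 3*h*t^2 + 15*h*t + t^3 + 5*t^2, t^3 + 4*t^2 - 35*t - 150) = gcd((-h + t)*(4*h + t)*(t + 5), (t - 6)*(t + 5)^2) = t + 5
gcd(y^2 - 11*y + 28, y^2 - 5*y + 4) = y - 4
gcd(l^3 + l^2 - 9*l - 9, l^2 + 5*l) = 1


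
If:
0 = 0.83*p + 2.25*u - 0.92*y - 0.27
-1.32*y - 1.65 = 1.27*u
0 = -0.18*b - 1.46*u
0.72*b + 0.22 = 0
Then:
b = -0.31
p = -1.20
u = 0.04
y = -1.29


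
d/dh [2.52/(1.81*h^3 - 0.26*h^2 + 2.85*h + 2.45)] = (-13.6836*h^2 + 1.3104*h - 7.182)/(1.81*h^3 - 0.26*h^2 + 2.85*h + 2.45)^2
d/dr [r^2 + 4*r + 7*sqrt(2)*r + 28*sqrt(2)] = 2*r + 4 + 7*sqrt(2)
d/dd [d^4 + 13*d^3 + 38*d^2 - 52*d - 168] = 4*d^3 + 39*d^2 + 76*d - 52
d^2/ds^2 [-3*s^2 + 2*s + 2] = -6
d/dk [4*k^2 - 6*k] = 8*k - 6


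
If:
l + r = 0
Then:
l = -r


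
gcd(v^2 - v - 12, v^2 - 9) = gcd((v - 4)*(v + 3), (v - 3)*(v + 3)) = v + 3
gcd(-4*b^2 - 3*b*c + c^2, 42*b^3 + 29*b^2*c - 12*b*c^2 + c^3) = b + c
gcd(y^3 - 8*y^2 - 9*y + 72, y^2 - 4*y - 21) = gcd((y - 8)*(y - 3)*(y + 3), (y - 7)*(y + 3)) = y + 3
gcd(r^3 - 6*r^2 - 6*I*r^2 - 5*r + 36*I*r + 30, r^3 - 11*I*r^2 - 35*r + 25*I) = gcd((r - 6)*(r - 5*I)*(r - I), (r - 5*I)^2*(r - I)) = r^2 - 6*I*r - 5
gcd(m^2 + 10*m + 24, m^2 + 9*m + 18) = m + 6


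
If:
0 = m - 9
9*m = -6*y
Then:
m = 9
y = -27/2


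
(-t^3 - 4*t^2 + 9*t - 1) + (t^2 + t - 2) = -t^3 - 3*t^2 + 10*t - 3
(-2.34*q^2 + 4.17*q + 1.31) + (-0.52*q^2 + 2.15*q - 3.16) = -2.86*q^2 + 6.32*q - 1.85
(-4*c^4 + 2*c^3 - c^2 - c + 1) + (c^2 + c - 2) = -4*c^4 + 2*c^3 - 1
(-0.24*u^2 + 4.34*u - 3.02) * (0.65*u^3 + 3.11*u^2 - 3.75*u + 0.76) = -0.156*u^5 + 2.0746*u^4 + 12.4344*u^3 - 25.8496*u^2 + 14.6234*u - 2.2952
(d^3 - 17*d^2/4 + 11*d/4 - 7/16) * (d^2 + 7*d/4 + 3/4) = d^5 - 5*d^4/2 - 63*d^3/16 + 19*d^2/16 + 83*d/64 - 21/64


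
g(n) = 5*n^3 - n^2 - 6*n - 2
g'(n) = 15*n^2 - 2*n - 6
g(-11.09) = -6878.14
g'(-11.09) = 1861.00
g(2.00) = 22.00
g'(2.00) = 50.00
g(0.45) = -4.45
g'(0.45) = -3.86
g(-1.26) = -6.03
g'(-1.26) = 20.33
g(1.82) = 13.91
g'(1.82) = 40.05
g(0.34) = -3.96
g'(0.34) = -4.95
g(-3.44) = -196.73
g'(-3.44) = 178.38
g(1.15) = -2.62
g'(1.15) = 11.54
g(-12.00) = -8714.00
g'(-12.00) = 2178.00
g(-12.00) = -8714.00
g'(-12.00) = 2178.00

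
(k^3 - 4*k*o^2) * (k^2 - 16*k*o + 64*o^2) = k^5 - 16*k^4*o + 60*k^3*o^2 + 64*k^2*o^3 - 256*k*o^4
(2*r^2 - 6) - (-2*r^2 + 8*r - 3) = 4*r^2 - 8*r - 3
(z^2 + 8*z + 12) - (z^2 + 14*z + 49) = -6*z - 37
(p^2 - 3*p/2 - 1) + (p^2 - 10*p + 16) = 2*p^2 - 23*p/2 + 15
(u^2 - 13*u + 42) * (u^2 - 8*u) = u^4 - 21*u^3 + 146*u^2 - 336*u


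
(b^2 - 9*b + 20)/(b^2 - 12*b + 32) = (b - 5)/(b - 8)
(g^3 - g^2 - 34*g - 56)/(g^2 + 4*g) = g - 5 - 14/g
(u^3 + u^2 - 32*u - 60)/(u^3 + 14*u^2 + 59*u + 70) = (u - 6)/(u + 7)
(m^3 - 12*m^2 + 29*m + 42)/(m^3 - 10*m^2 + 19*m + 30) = (m - 7)/(m - 5)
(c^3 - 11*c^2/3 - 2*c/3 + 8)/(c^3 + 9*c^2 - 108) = (3*c^2 - 2*c - 8)/(3*(c^2 + 12*c + 36))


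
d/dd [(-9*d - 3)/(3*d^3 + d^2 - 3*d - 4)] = 3*(18*d^3 + 12*d^2 + 2*d + 9)/(9*d^6 + 6*d^5 - 17*d^4 - 30*d^3 + d^2 + 24*d + 16)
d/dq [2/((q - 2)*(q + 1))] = 2*(1 - 2*q)/(q^4 - 2*q^3 - 3*q^2 + 4*q + 4)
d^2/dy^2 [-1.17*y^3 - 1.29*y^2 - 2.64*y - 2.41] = -7.02*y - 2.58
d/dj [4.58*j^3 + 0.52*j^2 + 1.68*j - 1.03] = 13.74*j^2 + 1.04*j + 1.68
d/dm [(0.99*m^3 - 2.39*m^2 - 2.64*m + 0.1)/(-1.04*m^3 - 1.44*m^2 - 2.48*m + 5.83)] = (-3.9112*m^4 - 10.4016*m^3 + 19.7527*m^2 - 27.5794*m - 15.1432)/(1.0816*m^6 + 2.9952*m^5 + 7.232*m^4 - 4.984*m^3 - 10.64*m^2 - 28.9168*m + 33.9889)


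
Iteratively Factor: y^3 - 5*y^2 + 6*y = (y - 2)*(y^2 - 3*y) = y*(y - 2)*(y - 3)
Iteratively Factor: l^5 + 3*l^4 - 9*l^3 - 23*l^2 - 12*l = (l + 1)*(l^4 + 2*l^3 - 11*l^2 - 12*l) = (l + 1)*(l + 4)*(l^3 - 2*l^2 - 3*l) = l*(l + 1)*(l + 4)*(l^2 - 2*l - 3) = l*(l - 3)*(l + 1)*(l + 4)*(l + 1)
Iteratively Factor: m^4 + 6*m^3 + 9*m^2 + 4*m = (m + 1)*(m^3 + 5*m^2 + 4*m) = (m + 1)^2*(m^2 + 4*m) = m*(m + 1)^2*(m + 4)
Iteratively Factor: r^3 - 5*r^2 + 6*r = (r - 2)*(r^2 - 3*r) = r*(r - 2)*(r - 3)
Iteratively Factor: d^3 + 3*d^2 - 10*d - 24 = (d + 4)*(d^2 - d - 6) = (d - 3)*(d + 4)*(d + 2)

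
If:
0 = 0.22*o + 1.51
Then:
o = -6.86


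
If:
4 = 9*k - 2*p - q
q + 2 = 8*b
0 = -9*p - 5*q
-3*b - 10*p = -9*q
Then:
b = 262/1021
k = 4078/9189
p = -30/1021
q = 54/1021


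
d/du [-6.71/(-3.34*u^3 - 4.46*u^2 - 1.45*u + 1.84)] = (-67.2342*u^2 - 59.8532*u - 9.7295)/(3.34*u^3 + 4.46*u^2 + 1.45*u - 1.84)^2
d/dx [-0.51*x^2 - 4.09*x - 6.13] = -1.02*x - 4.09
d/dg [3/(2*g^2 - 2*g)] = 3*(1 - 2*g)/(2*g^2*(g - 1)^2)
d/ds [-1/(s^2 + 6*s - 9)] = 2*(s + 3)/(s^2 + 6*s - 9)^2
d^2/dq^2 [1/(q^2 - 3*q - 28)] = 2*(q^2 - 3*q - (2*q - 3)^2 - 28)/(-q^2 + 3*q + 28)^3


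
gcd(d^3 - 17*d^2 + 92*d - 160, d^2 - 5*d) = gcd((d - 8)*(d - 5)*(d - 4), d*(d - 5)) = d - 5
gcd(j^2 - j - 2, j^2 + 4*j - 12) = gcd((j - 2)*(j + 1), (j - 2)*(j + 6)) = j - 2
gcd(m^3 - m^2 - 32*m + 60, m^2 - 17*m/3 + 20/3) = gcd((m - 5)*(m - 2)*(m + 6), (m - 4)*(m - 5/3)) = 1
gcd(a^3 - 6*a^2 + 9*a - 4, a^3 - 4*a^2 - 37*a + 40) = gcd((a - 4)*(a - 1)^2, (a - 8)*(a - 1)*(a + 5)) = a - 1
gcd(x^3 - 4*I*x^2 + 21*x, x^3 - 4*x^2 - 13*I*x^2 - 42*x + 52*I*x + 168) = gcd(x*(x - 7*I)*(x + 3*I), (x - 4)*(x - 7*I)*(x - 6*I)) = x - 7*I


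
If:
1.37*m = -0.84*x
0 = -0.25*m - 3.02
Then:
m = -12.08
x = 19.70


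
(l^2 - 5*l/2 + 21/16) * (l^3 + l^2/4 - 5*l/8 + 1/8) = l^5 - 9*l^4/4 + l^3/16 + 129*l^2/64 - 145*l/128 + 21/128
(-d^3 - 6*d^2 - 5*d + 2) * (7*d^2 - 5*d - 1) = -7*d^5 - 37*d^4 - 4*d^3 + 45*d^2 - 5*d - 2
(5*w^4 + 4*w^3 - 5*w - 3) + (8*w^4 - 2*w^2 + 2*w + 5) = 13*w^4 + 4*w^3 - 2*w^2 - 3*w + 2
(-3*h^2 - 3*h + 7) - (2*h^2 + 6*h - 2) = -5*h^2 - 9*h + 9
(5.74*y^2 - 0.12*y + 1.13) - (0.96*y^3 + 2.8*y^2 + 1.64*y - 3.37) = -0.96*y^3 + 2.94*y^2 - 1.76*y + 4.5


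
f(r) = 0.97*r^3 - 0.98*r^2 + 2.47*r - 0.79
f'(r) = 2.91*r^2 - 1.96*r + 2.47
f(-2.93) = -40.84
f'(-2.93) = 33.19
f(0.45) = 0.21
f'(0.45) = 2.18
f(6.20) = 208.03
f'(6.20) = 102.18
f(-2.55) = -29.54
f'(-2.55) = 26.39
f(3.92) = 52.26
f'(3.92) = 39.50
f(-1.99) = -17.23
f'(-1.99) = 17.89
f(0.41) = 0.12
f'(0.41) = 2.16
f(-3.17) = -49.37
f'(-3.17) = 37.93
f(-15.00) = -3532.09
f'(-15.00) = 686.62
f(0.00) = -0.79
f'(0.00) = 2.47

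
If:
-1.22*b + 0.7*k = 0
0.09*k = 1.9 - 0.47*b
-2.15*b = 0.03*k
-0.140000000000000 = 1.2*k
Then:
No Solution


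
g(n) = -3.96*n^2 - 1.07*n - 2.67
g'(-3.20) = 24.27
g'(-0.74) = 4.79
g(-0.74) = -4.05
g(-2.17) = -19.00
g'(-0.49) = 2.81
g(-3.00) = -35.10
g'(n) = -7.92*n - 1.07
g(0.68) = -5.23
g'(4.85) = -39.48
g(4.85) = -101.01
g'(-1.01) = 6.93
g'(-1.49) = 10.73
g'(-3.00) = 22.69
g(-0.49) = -3.10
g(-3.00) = -35.10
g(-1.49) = -9.87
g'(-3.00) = 22.69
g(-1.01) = -5.63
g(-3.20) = -39.80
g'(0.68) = -6.46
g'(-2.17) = 16.12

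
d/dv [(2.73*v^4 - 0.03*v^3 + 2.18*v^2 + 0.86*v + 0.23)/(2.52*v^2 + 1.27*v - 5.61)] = (13.7592*v^5 + 10.3257*v^4 - 61.3374*v^3 + 1.1063*v^2 - 25.6188*v - 5.1167)/(6.3504*v^4 + 6.4008*v^3 - 26.6615*v^2 - 14.2494*v + 31.4721)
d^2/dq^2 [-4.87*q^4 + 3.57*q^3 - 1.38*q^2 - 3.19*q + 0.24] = -58.44*q^2 + 21.42*q - 2.76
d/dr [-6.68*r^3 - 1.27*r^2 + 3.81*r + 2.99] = -20.04*r^2 - 2.54*r + 3.81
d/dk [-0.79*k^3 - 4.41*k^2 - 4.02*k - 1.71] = -2.37*k^2 - 8.82*k - 4.02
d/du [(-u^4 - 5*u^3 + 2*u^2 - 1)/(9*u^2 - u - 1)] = (-18*u^5 - 42*u^4 + 14*u^3 + 13*u^2 + 14*u - 1)/(81*u^4 - 18*u^3 - 17*u^2 + 2*u + 1)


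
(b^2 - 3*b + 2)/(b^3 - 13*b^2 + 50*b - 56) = (b - 1)/(b^2 - 11*b + 28)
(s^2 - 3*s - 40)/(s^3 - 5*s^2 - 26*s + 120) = (s - 8)/(s^2 - 10*s + 24)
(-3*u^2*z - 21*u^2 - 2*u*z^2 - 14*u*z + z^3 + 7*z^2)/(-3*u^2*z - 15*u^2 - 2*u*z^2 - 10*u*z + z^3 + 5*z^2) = (z + 7)/(z + 5)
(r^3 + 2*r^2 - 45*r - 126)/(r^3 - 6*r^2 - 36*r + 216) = (r^2 - 4*r - 21)/(r^2 - 12*r + 36)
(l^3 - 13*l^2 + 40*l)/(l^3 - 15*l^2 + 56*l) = (l - 5)/(l - 7)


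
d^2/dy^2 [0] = 0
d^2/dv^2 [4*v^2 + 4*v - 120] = 8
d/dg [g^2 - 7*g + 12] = 2*g - 7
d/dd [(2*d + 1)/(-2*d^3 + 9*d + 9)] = (-4*d^3 + 18*d + 3*(2*d + 1)*(2*d^2 - 3) + 18)/(-2*d^3 + 9*d + 9)^2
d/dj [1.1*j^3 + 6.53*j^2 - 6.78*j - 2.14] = 3.3*j^2 + 13.06*j - 6.78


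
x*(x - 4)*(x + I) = x^3 - 4*x^2 + I*x^2 - 4*I*x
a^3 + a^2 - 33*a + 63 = (a - 3)^2*(a + 7)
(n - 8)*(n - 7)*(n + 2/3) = n^3 - 43*n^2/3 + 46*n + 112/3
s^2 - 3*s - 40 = (s - 8)*(s + 5)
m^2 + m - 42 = (m - 6)*(m + 7)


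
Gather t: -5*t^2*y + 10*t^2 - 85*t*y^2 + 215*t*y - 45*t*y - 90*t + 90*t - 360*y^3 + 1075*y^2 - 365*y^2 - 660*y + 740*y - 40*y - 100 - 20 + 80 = t^2*(10 - 5*y) + t*(-85*y^2 + 170*y) - 360*y^3 + 710*y^2 + 40*y - 40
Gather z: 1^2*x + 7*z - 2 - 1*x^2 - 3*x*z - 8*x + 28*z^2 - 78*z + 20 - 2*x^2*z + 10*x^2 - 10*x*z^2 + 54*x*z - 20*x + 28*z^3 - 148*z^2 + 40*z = 9*x^2 - 27*x + 28*z^3 + z^2*(-10*x - 120) + z*(-2*x^2 + 51*x - 31) + 18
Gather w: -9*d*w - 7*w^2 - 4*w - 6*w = -7*w^2 + w*(-9*d - 10)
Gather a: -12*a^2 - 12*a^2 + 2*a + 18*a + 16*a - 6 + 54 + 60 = -24*a^2 + 36*a + 108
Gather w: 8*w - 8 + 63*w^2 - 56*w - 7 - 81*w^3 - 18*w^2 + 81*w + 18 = -81*w^3 + 45*w^2 + 33*w + 3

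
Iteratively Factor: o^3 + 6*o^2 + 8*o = (o + 4)*(o^2 + 2*o) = (o + 2)*(o + 4)*(o)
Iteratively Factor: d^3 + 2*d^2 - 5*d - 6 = (d + 3)*(d^2 - d - 2) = (d + 1)*(d + 3)*(d - 2)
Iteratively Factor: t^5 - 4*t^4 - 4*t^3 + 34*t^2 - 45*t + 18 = (t + 3)*(t^4 - 7*t^3 + 17*t^2 - 17*t + 6) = (t - 1)*(t + 3)*(t^3 - 6*t^2 + 11*t - 6) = (t - 2)*(t - 1)*(t + 3)*(t^2 - 4*t + 3) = (t - 2)*(t - 1)^2*(t + 3)*(t - 3)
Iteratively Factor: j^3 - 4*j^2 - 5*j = (j + 1)*(j^2 - 5*j) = (j - 5)*(j + 1)*(j)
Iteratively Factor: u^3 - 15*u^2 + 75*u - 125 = (u - 5)*(u^2 - 10*u + 25) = (u - 5)^2*(u - 5)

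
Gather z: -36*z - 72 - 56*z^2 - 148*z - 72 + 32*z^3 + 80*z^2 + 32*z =32*z^3 + 24*z^2 - 152*z - 144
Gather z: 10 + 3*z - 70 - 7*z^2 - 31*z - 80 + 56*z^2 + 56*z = 49*z^2 + 28*z - 140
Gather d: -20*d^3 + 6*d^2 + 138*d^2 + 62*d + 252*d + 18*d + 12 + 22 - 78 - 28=-20*d^3 + 144*d^2 + 332*d - 72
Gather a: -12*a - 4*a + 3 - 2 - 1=-16*a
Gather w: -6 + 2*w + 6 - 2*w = 0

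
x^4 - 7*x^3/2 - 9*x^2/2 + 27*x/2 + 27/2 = (x - 3)^2*(x + 1)*(x + 3/2)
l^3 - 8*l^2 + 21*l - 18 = (l - 3)^2*(l - 2)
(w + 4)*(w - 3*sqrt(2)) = w^2 - 3*sqrt(2)*w + 4*w - 12*sqrt(2)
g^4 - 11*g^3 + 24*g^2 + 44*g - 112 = (g - 7)*(g - 4)*(g - 2)*(g + 2)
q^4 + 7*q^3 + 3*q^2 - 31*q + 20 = (q - 1)^2*(q + 4)*(q + 5)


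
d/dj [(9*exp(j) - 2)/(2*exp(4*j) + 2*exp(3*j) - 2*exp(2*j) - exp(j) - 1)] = (-54*exp(4*j) - 20*exp(3*j) + 30*exp(2*j) - 8*exp(j) - 11)*exp(j)/(4*exp(8*j) + 8*exp(7*j) - 4*exp(6*j) - 12*exp(5*j) - 4*exp(4*j) + 5*exp(2*j) + 2*exp(j) + 1)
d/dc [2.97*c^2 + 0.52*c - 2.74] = 5.94*c + 0.52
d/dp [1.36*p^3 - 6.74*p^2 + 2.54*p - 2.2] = 4.08*p^2 - 13.48*p + 2.54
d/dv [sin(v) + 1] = cos(v)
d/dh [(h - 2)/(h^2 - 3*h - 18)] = (h^2 - 3*h - (h - 2)*(2*h - 3) - 18)/(-h^2 + 3*h + 18)^2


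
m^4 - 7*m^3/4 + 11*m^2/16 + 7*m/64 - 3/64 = (m - 1)*(m - 3/4)*(m - 1/4)*(m + 1/4)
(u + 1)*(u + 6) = u^2 + 7*u + 6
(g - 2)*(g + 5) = g^2 + 3*g - 10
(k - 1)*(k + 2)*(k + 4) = k^3 + 5*k^2 + 2*k - 8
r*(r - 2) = r^2 - 2*r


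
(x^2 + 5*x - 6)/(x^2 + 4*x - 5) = (x + 6)/(x + 5)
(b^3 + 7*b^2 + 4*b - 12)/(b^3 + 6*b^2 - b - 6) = (b + 2)/(b + 1)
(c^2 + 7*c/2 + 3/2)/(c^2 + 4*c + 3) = (c + 1/2)/(c + 1)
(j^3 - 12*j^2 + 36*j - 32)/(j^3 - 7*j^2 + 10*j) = (j^2 - 10*j + 16)/(j*(j - 5))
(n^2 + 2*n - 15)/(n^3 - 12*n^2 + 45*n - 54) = (n + 5)/(n^2 - 9*n + 18)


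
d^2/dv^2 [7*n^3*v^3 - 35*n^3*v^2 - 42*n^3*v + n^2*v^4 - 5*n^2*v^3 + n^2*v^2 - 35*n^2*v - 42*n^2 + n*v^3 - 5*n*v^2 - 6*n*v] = 2*n*(21*n^2*v - 35*n^2 + 6*n*v^2 - 15*n*v + n + 3*v - 5)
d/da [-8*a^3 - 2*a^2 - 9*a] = -24*a^2 - 4*a - 9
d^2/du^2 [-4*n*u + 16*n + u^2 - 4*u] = 2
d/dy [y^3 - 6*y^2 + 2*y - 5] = 3*y^2 - 12*y + 2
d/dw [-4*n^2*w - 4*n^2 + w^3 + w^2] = -4*n^2 + 3*w^2 + 2*w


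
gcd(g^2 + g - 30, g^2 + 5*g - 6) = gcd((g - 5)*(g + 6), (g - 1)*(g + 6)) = g + 6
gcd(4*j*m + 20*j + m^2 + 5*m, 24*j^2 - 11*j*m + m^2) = 1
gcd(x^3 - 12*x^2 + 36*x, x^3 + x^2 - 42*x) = x^2 - 6*x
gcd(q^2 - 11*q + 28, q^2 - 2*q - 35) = q - 7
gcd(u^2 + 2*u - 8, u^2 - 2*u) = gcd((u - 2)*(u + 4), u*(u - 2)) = u - 2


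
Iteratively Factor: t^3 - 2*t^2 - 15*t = (t - 5)*(t^2 + 3*t) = (t - 5)*(t + 3)*(t)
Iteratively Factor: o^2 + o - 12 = (o - 3)*(o + 4)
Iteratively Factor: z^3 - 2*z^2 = (z - 2)*(z^2) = z*(z - 2)*(z)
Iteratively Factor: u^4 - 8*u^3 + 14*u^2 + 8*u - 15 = (u - 1)*(u^3 - 7*u^2 + 7*u + 15) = (u - 5)*(u - 1)*(u^2 - 2*u - 3) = (u - 5)*(u - 3)*(u - 1)*(u + 1)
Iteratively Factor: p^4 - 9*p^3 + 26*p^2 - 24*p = (p - 4)*(p^3 - 5*p^2 + 6*p) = (p - 4)*(p - 3)*(p^2 - 2*p) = (p - 4)*(p - 3)*(p - 2)*(p)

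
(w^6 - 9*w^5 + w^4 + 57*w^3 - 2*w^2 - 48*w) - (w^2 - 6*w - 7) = w^6 - 9*w^5 + w^4 + 57*w^3 - 3*w^2 - 42*w + 7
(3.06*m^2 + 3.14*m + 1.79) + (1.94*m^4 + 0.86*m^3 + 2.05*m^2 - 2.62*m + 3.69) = 1.94*m^4 + 0.86*m^3 + 5.11*m^2 + 0.52*m + 5.48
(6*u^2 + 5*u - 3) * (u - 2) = 6*u^3 - 7*u^2 - 13*u + 6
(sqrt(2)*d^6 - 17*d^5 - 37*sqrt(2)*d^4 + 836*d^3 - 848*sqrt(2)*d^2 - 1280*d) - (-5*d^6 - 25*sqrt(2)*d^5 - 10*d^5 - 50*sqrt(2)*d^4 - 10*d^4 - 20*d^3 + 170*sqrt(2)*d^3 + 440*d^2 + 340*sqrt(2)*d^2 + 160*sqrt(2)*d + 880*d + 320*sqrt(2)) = sqrt(2)*d^6 + 5*d^6 - 7*d^5 + 25*sqrt(2)*d^5 + 10*d^4 + 13*sqrt(2)*d^4 - 170*sqrt(2)*d^3 + 856*d^3 - 1188*sqrt(2)*d^2 - 440*d^2 - 2160*d - 160*sqrt(2)*d - 320*sqrt(2)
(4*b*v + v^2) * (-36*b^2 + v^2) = -144*b^3*v - 36*b^2*v^2 + 4*b*v^3 + v^4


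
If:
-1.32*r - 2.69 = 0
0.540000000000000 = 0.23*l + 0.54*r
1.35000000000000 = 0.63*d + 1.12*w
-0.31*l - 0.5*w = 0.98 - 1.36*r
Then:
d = 23.34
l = 7.13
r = -2.04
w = -11.93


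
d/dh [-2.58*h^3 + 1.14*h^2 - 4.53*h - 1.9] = -7.74*h^2 + 2.28*h - 4.53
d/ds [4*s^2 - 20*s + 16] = 8*s - 20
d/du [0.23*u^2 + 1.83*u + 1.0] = 0.46*u + 1.83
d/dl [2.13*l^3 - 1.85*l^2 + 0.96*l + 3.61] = 6.39*l^2 - 3.7*l + 0.96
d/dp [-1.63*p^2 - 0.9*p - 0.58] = -3.26*p - 0.9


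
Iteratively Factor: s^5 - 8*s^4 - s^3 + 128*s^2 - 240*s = (s)*(s^4 - 8*s^3 - s^2 + 128*s - 240) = s*(s + 4)*(s^3 - 12*s^2 + 47*s - 60) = s*(s - 4)*(s + 4)*(s^2 - 8*s + 15) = s*(s - 5)*(s - 4)*(s + 4)*(s - 3)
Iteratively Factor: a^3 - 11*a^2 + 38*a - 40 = (a - 4)*(a^2 - 7*a + 10) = (a - 5)*(a - 4)*(a - 2)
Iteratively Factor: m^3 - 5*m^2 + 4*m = (m - 1)*(m^2 - 4*m) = (m - 4)*(m - 1)*(m)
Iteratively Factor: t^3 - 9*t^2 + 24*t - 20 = (t - 2)*(t^2 - 7*t + 10) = (t - 5)*(t - 2)*(t - 2)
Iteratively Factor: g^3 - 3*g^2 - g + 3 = (g - 3)*(g^2 - 1) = (g - 3)*(g - 1)*(g + 1)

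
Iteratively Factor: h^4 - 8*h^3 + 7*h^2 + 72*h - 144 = (h - 3)*(h^3 - 5*h^2 - 8*h + 48) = (h - 3)*(h + 3)*(h^2 - 8*h + 16) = (h - 4)*(h - 3)*(h + 3)*(h - 4)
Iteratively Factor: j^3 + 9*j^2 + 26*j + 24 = (j + 4)*(j^2 + 5*j + 6) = (j + 3)*(j + 4)*(j + 2)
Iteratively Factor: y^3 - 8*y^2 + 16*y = (y - 4)*(y^2 - 4*y) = y*(y - 4)*(y - 4)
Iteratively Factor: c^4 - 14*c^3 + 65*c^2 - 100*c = (c)*(c^3 - 14*c^2 + 65*c - 100) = c*(c - 5)*(c^2 - 9*c + 20) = c*(c - 5)*(c - 4)*(c - 5)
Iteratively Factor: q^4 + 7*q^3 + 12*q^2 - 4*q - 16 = (q + 2)*(q^3 + 5*q^2 + 2*q - 8) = (q - 1)*(q + 2)*(q^2 + 6*q + 8) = (q - 1)*(q + 2)^2*(q + 4)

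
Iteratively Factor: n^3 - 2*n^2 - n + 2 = (n - 2)*(n^2 - 1) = (n - 2)*(n - 1)*(n + 1)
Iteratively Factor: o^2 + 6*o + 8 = (o + 2)*(o + 4)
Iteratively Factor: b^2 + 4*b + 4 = (b + 2)*(b + 2)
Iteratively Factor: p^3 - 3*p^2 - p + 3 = (p - 3)*(p^2 - 1) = (p - 3)*(p + 1)*(p - 1)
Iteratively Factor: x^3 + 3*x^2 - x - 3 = (x + 3)*(x^2 - 1) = (x - 1)*(x + 3)*(x + 1)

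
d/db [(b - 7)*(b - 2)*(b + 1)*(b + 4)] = 4*b^3 - 12*b^2 - 54*b + 34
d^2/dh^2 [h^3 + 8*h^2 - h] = 6*h + 16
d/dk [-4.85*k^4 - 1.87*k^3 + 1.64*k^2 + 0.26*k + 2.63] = -19.4*k^3 - 5.61*k^2 + 3.28*k + 0.26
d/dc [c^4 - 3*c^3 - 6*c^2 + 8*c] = 4*c^3 - 9*c^2 - 12*c + 8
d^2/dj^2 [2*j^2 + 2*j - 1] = 4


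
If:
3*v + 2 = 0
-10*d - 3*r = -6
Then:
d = 3/5 - 3*r/10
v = -2/3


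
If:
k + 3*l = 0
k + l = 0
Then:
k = 0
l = 0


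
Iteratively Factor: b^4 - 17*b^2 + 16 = (b - 4)*(b^3 + 4*b^2 - b - 4) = (b - 4)*(b + 4)*(b^2 - 1) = (b - 4)*(b + 1)*(b + 4)*(b - 1)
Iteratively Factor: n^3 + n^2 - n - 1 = (n + 1)*(n^2 - 1) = (n - 1)*(n + 1)*(n + 1)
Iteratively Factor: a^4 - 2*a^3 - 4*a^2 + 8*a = (a - 2)*(a^3 - 4*a) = a*(a - 2)*(a^2 - 4) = a*(a - 2)*(a + 2)*(a - 2)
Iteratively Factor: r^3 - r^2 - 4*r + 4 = (r - 1)*(r^2 - 4) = (r - 1)*(r + 2)*(r - 2)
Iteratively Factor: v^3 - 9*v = (v + 3)*(v^2 - 3*v) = v*(v + 3)*(v - 3)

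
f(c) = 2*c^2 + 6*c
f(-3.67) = 4.92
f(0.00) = 0.00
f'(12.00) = 54.00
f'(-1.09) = 1.64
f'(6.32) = 31.28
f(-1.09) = -4.16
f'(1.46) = 11.84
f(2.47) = 27.02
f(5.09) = 82.36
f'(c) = 4*c + 6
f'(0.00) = 6.00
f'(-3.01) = -6.04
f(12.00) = 360.00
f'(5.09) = 26.36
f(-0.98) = -3.96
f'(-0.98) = 2.08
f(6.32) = 117.80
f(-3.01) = 0.06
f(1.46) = 13.02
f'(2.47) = 15.88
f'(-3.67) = -8.68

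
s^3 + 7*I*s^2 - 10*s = s*(s + 2*I)*(s + 5*I)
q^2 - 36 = (q - 6)*(q + 6)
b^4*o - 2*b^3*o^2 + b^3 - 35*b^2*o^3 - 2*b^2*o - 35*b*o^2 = b*(b - 7*o)*(b + 5*o)*(b*o + 1)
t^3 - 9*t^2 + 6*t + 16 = (t - 8)*(t - 2)*(t + 1)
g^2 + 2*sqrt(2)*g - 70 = (g - 5*sqrt(2))*(g + 7*sqrt(2))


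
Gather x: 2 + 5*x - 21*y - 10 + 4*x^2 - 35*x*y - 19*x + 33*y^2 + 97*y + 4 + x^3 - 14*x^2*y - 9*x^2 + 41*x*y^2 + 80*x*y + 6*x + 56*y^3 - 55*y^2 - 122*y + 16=x^3 + x^2*(-14*y - 5) + x*(41*y^2 + 45*y - 8) + 56*y^3 - 22*y^2 - 46*y + 12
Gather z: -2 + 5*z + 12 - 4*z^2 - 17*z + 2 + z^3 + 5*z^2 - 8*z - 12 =z^3 + z^2 - 20*z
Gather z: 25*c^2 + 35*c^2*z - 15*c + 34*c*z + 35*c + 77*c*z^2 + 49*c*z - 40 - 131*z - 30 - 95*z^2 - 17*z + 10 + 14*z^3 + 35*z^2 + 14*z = 25*c^2 + 20*c + 14*z^3 + z^2*(77*c - 60) + z*(35*c^2 + 83*c - 134) - 60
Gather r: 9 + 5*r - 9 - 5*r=0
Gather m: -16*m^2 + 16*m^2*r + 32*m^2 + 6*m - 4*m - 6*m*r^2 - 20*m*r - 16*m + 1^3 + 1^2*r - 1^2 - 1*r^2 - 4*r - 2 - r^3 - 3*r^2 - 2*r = m^2*(16*r + 16) + m*(-6*r^2 - 20*r - 14) - r^3 - 4*r^2 - 5*r - 2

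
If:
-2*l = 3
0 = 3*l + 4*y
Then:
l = -3/2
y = 9/8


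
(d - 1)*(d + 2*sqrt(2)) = d^2 - d + 2*sqrt(2)*d - 2*sqrt(2)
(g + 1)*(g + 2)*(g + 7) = g^3 + 10*g^2 + 23*g + 14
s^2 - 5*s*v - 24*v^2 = (s - 8*v)*(s + 3*v)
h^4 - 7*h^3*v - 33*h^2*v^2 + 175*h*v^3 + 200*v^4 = (h - 8*v)*(h - 5*v)*(h + v)*(h + 5*v)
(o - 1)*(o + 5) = o^2 + 4*o - 5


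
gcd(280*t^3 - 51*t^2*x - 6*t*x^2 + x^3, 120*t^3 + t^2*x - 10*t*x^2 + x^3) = 40*t^2 - 13*t*x + x^2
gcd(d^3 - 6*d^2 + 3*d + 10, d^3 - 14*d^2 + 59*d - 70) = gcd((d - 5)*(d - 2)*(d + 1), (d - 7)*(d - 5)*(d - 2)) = d^2 - 7*d + 10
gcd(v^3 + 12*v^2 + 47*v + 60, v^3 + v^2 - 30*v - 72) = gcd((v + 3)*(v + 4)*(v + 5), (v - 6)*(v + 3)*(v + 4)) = v^2 + 7*v + 12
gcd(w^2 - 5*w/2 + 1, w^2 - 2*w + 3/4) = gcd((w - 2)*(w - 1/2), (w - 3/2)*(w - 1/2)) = w - 1/2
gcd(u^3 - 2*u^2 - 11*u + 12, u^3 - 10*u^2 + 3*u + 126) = u + 3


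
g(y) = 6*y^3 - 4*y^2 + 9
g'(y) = 18*y^2 - 8*y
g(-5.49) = -1104.38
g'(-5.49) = 586.44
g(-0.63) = 5.91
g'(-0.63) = 12.18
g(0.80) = 9.51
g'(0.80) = 5.12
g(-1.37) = -13.94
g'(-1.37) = 44.74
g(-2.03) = -57.68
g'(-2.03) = 90.42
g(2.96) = 129.56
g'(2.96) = 134.03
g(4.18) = 377.32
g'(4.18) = 281.06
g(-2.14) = -68.12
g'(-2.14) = 99.55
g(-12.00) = -10935.00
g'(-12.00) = 2688.00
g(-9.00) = -4689.00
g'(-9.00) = 1530.00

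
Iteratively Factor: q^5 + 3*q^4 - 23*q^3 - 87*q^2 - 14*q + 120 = (q + 4)*(q^4 - q^3 - 19*q^2 - 11*q + 30) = (q - 1)*(q + 4)*(q^3 - 19*q - 30) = (q - 1)*(q + 2)*(q + 4)*(q^2 - 2*q - 15) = (q - 5)*(q - 1)*(q + 2)*(q + 4)*(q + 3)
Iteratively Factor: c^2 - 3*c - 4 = (c + 1)*(c - 4)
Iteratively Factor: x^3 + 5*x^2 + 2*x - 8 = (x + 2)*(x^2 + 3*x - 4) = (x + 2)*(x + 4)*(x - 1)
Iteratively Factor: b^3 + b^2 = (b)*(b^2 + b) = b^2*(b + 1)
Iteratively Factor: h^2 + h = (h + 1)*(h)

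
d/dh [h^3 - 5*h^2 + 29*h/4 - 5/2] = 3*h^2 - 10*h + 29/4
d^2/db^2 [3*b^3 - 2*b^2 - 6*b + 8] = 18*b - 4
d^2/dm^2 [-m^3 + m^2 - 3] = 2 - 6*m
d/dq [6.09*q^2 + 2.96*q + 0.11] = 12.18*q + 2.96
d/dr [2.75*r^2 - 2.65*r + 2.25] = 5.5*r - 2.65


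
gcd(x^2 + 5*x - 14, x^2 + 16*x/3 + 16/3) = 1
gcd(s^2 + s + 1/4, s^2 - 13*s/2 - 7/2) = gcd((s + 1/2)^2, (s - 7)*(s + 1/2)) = s + 1/2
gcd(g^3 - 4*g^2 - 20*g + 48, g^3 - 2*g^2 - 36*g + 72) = g^2 - 8*g + 12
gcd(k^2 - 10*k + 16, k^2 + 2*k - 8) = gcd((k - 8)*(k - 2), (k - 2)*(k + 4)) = k - 2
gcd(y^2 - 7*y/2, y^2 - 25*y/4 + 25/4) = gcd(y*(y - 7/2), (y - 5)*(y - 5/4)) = 1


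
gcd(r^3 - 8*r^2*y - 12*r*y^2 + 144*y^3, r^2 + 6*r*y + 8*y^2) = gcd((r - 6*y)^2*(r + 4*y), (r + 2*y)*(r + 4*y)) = r + 4*y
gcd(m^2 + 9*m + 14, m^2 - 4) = m + 2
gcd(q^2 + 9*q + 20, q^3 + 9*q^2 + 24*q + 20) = q + 5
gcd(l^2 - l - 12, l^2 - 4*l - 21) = l + 3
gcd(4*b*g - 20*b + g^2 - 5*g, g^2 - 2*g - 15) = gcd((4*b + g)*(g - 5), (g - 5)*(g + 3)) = g - 5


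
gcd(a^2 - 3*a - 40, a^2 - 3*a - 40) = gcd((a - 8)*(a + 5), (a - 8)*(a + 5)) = a^2 - 3*a - 40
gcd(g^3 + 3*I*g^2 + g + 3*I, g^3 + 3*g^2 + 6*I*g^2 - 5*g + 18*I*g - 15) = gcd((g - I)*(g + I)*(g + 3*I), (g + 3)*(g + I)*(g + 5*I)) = g + I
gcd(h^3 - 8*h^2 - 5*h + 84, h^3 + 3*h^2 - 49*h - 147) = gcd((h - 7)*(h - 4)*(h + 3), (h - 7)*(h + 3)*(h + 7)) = h^2 - 4*h - 21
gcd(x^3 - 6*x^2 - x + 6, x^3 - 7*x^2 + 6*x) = x^2 - 7*x + 6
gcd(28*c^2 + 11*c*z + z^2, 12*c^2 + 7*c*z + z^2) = 4*c + z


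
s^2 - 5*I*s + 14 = (s - 7*I)*(s + 2*I)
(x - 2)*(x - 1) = x^2 - 3*x + 2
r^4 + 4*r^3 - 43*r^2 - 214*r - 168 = (r - 7)*(r + 1)*(r + 4)*(r + 6)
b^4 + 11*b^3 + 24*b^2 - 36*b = b*(b - 1)*(b + 6)^2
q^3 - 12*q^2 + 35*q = q*(q - 7)*(q - 5)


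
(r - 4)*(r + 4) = r^2 - 16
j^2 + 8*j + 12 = (j + 2)*(j + 6)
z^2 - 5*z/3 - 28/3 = (z - 4)*(z + 7/3)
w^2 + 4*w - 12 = (w - 2)*(w + 6)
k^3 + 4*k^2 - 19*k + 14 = (k - 2)*(k - 1)*(k + 7)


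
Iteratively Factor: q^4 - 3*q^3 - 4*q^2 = (q + 1)*(q^3 - 4*q^2) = (q - 4)*(q + 1)*(q^2) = q*(q - 4)*(q + 1)*(q)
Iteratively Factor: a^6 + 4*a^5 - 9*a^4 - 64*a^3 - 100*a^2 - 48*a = (a + 3)*(a^5 + a^4 - 12*a^3 - 28*a^2 - 16*a) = a*(a + 3)*(a^4 + a^3 - 12*a^2 - 28*a - 16) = a*(a + 1)*(a + 3)*(a^3 - 12*a - 16) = a*(a - 4)*(a + 1)*(a + 3)*(a^2 + 4*a + 4) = a*(a - 4)*(a + 1)*(a + 2)*(a + 3)*(a + 2)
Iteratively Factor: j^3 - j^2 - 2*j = (j + 1)*(j^2 - 2*j) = j*(j + 1)*(j - 2)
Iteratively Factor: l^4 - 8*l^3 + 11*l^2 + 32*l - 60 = (l - 2)*(l^3 - 6*l^2 - l + 30) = (l - 5)*(l - 2)*(l^2 - l - 6) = (l - 5)*(l - 2)*(l + 2)*(l - 3)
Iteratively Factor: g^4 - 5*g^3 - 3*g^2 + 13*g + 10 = (g - 5)*(g^3 - 3*g - 2) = (g - 5)*(g - 2)*(g^2 + 2*g + 1) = (g - 5)*(g - 2)*(g + 1)*(g + 1)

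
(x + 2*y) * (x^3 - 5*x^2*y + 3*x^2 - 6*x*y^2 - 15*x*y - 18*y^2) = x^4 - 3*x^3*y + 3*x^3 - 16*x^2*y^2 - 9*x^2*y - 12*x*y^3 - 48*x*y^2 - 36*y^3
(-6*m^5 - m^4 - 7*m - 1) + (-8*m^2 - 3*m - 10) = -6*m^5 - m^4 - 8*m^2 - 10*m - 11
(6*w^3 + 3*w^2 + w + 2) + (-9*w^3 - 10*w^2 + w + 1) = -3*w^3 - 7*w^2 + 2*w + 3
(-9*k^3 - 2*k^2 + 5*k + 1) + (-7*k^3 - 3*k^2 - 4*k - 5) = -16*k^3 - 5*k^2 + k - 4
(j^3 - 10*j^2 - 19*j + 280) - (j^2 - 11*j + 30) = j^3 - 11*j^2 - 8*j + 250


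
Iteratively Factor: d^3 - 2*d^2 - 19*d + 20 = (d - 5)*(d^2 + 3*d - 4) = (d - 5)*(d + 4)*(d - 1)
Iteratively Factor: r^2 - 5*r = (r - 5)*(r)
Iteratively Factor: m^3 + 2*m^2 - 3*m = (m)*(m^2 + 2*m - 3) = m*(m - 1)*(m + 3)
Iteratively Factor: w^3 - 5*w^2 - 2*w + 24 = (w - 4)*(w^2 - w - 6) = (w - 4)*(w - 3)*(w + 2)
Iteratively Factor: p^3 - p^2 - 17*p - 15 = (p + 1)*(p^2 - 2*p - 15) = (p + 1)*(p + 3)*(p - 5)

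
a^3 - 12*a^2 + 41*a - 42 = (a - 7)*(a - 3)*(a - 2)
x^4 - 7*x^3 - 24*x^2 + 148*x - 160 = (x - 8)*(x - 2)^2*(x + 5)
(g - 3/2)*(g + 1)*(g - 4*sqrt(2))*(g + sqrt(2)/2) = g^4 - 7*sqrt(2)*g^3/2 - g^3/2 - 11*g^2/2 + 7*sqrt(2)*g^2/4 + 2*g + 21*sqrt(2)*g/4 + 6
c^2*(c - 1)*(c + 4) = c^4 + 3*c^3 - 4*c^2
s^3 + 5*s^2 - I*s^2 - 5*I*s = s*(s + 5)*(s - I)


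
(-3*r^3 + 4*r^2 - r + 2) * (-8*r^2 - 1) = 24*r^5 - 32*r^4 + 11*r^3 - 20*r^2 + r - 2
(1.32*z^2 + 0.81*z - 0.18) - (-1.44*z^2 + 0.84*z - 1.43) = 2.76*z^2 - 0.0299999999999999*z + 1.25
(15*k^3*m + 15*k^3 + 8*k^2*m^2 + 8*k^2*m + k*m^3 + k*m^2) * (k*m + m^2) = 15*k^4*m^2 + 15*k^4*m + 23*k^3*m^3 + 23*k^3*m^2 + 9*k^2*m^4 + 9*k^2*m^3 + k*m^5 + k*m^4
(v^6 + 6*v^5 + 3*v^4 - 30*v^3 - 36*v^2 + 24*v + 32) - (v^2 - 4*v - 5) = v^6 + 6*v^5 + 3*v^4 - 30*v^3 - 37*v^2 + 28*v + 37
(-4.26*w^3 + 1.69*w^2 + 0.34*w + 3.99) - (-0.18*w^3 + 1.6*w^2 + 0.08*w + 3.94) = -4.08*w^3 + 0.0899999999999999*w^2 + 0.26*w + 0.0500000000000003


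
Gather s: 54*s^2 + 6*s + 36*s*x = 54*s^2 + s*(36*x + 6)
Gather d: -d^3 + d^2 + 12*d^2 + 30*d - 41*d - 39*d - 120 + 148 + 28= -d^3 + 13*d^2 - 50*d + 56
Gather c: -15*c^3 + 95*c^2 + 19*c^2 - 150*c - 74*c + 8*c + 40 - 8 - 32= -15*c^3 + 114*c^2 - 216*c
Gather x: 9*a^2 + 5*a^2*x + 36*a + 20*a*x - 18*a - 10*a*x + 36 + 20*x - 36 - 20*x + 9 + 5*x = 9*a^2 + 18*a + x*(5*a^2 + 10*a + 5) + 9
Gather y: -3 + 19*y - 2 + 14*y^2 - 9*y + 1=14*y^2 + 10*y - 4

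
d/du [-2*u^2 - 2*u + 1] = -4*u - 2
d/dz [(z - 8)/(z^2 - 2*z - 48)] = -1/(z^2 + 12*z + 36)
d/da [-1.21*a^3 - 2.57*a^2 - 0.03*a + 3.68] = -3.63*a^2 - 5.14*a - 0.03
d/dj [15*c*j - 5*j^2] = 15*c - 10*j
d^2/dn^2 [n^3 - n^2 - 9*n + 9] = 6*n - 2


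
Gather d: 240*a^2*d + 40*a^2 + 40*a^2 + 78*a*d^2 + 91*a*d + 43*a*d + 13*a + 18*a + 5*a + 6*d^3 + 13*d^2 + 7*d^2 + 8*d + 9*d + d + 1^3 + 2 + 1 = 80*a^2 + 36*a + 6*d^3 + d^2*(78*a + 20) + d*(240*a^2 + 134*a + 18) + 4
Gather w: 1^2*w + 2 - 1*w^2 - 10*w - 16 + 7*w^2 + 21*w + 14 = 6*w^2 + 12*w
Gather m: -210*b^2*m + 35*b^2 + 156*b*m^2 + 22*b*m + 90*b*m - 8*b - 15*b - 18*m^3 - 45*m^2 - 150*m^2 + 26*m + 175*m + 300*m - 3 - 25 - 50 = 35*b^2 - 23*b - 18*m^3 + m^2*(156*b - 195) + m*(-210*b^2 + 112*b + 501) - 78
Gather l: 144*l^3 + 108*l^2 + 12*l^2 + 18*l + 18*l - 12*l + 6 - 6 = 144*l^3 + 120*l^2 + 24*l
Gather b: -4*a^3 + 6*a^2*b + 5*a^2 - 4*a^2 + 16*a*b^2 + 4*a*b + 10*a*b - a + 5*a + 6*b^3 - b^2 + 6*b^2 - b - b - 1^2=-4*a^3 + a^2 + 4*a + 6*b^3 + b^2*(16*a + 5) + b*(6*a^2 + 14*a - 2) - 1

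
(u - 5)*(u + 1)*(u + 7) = u^3 + 3*u^2 - 33*u - 35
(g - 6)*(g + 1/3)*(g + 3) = g^3 - 8*g^2/3 - 19*g - 6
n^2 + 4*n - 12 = (n - 2)*(n + 6)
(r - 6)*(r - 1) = r^2 - 7*r + 6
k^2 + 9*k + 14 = (k + 2)*(k + 7)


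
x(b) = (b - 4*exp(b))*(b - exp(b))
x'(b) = (1 - 4*exp(b))*(b - exp(b)) + (1 - exp(b))*(b - 4*exp(b)) = -5*b*exp(b) + 2*b + 8*exp(2*b) - 5*exp(b)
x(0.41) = 6.16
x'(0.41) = 8.36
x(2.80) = 859.32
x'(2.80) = 1856.56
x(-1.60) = 4.34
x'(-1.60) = -2.27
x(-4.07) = 16.91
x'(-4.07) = -7.88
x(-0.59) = 3.21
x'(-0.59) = 0.14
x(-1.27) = 3.71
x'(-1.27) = -1.53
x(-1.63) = 4.41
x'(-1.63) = -2.34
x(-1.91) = 5.15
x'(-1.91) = -2.97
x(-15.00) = 225.00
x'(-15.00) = -30.00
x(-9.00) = 81.01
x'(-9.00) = -18.00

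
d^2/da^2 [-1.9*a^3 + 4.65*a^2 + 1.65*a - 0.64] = 9.3 - 11.4*a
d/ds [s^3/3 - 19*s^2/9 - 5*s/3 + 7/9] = s^2 - 38*s/9 - 5/3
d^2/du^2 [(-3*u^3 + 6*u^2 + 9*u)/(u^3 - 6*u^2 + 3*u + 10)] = 12*(-2*u^3 + 15*u^2 - 45*u + 55)/(u^6 - 21*u^5 + 177*u^4 - 763*u^3 + 1770*u^2 - 2100*u + 1000)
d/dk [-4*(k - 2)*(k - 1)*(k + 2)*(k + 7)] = -16*k^3 - 72*k^2 + 88*k + 96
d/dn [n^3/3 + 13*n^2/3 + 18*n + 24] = n^2 + 26*n/3 + 18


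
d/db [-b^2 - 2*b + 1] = -2*b - 2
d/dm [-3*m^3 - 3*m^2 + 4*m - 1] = -9*m^2 - 6*m + 4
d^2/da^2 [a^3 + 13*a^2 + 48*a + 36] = 6*a + 26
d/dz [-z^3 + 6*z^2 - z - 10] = -3*z^2 + 12*z - 1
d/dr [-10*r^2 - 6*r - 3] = -20*r - 6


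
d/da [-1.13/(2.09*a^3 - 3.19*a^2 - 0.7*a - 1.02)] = (7.0851*a^2 - 7.2094*a - 0.791)/(-2.09*a^3 + 3.19*a^2 + 0.7*a + 1.02)^2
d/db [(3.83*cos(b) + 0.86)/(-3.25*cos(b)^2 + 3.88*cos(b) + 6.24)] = (12.4475*sin(b)^2 - 5.59*cos(b) - 33.0099)*sin(b)/(-3.25*cos(b)^2 + 3.88*cos(b) + 6.24)^2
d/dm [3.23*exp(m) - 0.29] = 3.23*exp(m)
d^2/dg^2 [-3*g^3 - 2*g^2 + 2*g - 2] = -18*g - 4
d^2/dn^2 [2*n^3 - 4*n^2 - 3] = 12*n - 8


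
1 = 1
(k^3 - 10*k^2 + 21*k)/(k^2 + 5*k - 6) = k*(k^2 - 10*k + 21)/(k^2 + 5*k - 6)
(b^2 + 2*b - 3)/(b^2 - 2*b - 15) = (b - 1)/(b - 5)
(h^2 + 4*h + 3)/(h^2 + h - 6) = (h + 1)/(h - 2)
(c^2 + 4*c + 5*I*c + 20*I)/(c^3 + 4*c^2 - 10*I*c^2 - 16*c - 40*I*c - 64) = (c + 5*I)/(c^2 - 10*I*c - 16)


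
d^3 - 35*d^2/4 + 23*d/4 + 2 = (d - 8)*(d - 1)*(d + 1/4)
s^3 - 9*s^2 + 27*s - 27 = (s - 3)^3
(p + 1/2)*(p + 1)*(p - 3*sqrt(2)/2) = p^3 - 3*sqrt(2)*p^2/2 + 3*p^2/2 - 9*sqrt(2)*p/4 + p/2 - 3*sqrt(2)/4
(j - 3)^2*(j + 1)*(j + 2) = j^4 - 3*j^3 - 7*j^2 + 15*j + 18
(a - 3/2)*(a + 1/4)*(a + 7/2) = a^3 + 9*a^2/4 - 19*a/4 - 21/16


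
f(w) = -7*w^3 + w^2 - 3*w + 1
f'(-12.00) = -3051.00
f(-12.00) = 12277.00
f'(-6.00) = -771.00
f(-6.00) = 1567.00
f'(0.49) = -7.06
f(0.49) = -1.05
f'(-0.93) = -23.02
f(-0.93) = 10.29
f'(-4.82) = -500.52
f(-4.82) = 822.55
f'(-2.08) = -98.01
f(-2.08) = 74.56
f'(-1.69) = -66.36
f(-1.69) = 42.71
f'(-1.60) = -59.96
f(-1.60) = 37.03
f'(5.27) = -575.69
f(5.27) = -1011.58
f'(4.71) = -459.45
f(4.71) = -722.36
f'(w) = -21*w^2 + 2*w - 3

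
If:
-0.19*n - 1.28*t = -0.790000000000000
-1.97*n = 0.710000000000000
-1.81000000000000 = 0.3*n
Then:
No Solution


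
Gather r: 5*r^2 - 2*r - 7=5*r^2 - 2*r - 7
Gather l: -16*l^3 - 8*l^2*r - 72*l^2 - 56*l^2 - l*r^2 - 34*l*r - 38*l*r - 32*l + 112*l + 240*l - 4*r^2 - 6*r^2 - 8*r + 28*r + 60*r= -16*l^3 + l^2*(-8*r - 128) + l*(-r^2 - 72*r + 320) - 10*r^2 + 80*r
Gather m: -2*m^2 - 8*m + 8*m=-2*m^2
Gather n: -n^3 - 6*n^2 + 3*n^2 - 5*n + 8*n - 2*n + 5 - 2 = -n^3 - 3*n^2 + n + 3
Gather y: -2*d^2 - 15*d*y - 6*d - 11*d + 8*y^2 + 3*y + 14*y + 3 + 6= -2*d^2 - 17*d + 8*y^2 + y*(17 - 15*d) + 9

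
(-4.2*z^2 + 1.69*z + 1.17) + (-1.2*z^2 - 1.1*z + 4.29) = -5.4*z^2 + 0.59*z + 5.46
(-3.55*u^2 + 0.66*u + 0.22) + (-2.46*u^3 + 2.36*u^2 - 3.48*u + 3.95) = -2.46*u^3 - 1.19*u^2 - 2.82*u + 4.17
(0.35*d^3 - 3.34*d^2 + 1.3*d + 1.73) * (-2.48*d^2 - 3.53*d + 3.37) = -0.868*d^5 + 7.0477*d^4 + 9.7457*d^3 - 20.1352*d^2 - 1.7259*d + 5.8301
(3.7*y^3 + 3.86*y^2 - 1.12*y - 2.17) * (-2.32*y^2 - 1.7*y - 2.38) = -8.584*y^5 - 15.2452*y^4 - 12.7696*y^3 - 2.2484*y^2 + 6.3546*y + 5.1646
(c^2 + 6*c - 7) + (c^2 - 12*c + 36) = 2*c^2 - 6*c + 29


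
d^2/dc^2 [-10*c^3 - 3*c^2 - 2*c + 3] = -60*c - 6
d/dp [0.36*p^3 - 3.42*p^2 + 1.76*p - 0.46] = 1.08*p^2 - 6.84*p + 1.76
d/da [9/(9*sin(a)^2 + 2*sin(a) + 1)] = -18*(9*sin(a) + 1)*cos(a)/(9*sin(a)^2 + 2*sin(a) + 1)^2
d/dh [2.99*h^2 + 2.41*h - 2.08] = 5.98*h + 2.41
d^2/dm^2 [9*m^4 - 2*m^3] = 12*m*(9*m - 1)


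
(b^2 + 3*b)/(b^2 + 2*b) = (b + 3)/(b + 2)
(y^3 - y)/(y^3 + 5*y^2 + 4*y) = (y - 1)/(y + 4)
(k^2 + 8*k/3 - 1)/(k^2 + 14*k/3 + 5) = (3*k - 1)/(3*k + 5)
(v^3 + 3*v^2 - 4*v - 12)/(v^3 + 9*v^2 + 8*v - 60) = (v^2 + 5*v + 6)/(v^2 + 11*v + 30)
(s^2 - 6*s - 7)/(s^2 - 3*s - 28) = (s + 1)/(s + 4)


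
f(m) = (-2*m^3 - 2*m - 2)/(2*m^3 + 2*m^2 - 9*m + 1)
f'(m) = (-6*m^2 - 2)/(2*m^3 + 2*m^2 - 9*m + 1) + (-6*m^2 - 4*m + 9)*(-2*m^3 - 2*m - 2)/(2*m^3 + 2*m^2 - 9*m + 1)^2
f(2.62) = -1.59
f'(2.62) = 0.91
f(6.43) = -0.98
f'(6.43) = 0.02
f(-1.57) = 0.72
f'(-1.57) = -1.33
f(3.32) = -1.23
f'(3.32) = 0.28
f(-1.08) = 0.25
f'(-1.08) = -0.70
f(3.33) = -1.23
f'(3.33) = 0.28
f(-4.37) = -1.96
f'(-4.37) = -0.64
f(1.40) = 4.69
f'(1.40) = 24.18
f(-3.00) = -7.25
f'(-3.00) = -22.91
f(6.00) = -0.99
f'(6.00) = 0.02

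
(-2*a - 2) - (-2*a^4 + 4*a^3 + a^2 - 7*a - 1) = 2*a^4 - 4*a^3 - a^2 + 5*a - 1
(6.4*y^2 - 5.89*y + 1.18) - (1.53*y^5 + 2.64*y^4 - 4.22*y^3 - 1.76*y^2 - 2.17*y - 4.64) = -1.53*y^5 - 2.64*y^4 + 4.22*y^3 + 8.16*y^2 - 3.72*y + 5.82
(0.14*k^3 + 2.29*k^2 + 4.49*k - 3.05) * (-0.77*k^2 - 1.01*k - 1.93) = -0.1078*k^5 - 1.9047*k^4 - 6.0404*k^3 - 6.6061*k^2 - 5.5852*k + 5.8865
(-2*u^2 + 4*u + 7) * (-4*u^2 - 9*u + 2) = 8*u^4 + 2*u^3 - 68*u^2 - 55*u + 14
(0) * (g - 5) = 0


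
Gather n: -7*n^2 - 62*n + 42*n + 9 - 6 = -7*n^2 - 20*n + 3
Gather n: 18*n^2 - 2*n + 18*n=18*n^2 + 16*n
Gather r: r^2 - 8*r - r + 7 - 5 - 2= r^2 - 9*r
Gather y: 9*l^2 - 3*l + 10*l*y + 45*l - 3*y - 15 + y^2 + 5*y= 9*l^2 + 42*l + y^2 + y*(10*l + 2) - 15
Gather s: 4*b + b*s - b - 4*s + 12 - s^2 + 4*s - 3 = b*s + 3*b - s^2 + 9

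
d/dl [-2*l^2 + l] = 1 - 4*l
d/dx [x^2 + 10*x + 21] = 2*x + 10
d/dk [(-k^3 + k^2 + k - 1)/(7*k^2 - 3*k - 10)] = (-7*k^2 + 20*k - 13)/(49*k^2 - 140*k + 100)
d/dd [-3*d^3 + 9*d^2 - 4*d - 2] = -9*d^2 + 18*d - 4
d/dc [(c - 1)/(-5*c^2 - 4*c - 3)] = (5*c^2 - 10*c - 7)/(25*c^4 + 40*c^3 + 46*c^2 + 24*c + 9)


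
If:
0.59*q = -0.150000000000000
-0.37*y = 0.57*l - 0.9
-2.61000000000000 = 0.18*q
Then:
No Solution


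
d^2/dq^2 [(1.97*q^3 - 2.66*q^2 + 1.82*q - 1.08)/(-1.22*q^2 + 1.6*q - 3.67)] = (1.06581410364015e-14*q^5 - 1.4210854715202e-14*q^4 + 12.52142*q^3 + 7.59256799999999*q^2 - 122.95815*q + 46.138884)/(1.815848*q^6 - 7.14432*q^5 + 25.756884*q^4 - 47.07904*q^3 + 77.481774*q^2 - 64.65072*q + 49.430863)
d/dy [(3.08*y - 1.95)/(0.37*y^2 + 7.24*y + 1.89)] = (-1.1396*y^2 + 1.443*y + 19.9392)/(0.1369*y^4 + 5.3576*y^3 + 53.8162*y^2 + 27.3672*y + 3.5721)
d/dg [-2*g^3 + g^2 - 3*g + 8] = -6*g^2 + 2*g - 3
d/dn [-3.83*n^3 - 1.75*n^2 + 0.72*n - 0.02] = -11.49*n^2 - 3.5*n + 0.72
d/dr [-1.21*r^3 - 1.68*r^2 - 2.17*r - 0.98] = -3.63*r^2 - 3.36*r - 2.17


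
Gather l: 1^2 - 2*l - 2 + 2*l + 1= 0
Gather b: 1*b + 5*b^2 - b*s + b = 5*b^2 + b*(2 - s)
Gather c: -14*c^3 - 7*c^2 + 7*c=-14*c^3 - 7*c^2 + 7*c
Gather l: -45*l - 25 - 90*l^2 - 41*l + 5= -90*l^2 - 86*l - 20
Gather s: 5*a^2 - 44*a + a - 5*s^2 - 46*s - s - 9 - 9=5*a^2 - 43*a - 5*s^2 - 47*s - 18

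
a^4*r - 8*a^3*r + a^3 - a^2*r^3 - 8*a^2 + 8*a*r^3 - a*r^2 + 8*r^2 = (a - 8)*(a - r)*(a + r)*(a*r + 1)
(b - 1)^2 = b^2 - 2*b + 1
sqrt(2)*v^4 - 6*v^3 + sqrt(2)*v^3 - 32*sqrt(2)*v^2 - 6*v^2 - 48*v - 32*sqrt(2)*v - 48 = (v - 6*sqrt(2))*(v + sqrt(2))*(v + 2*sqrt(2))*(sqrt(2)*v + sqrt(2))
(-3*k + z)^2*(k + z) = 9*k^3 + 3*k^2*z - 5*k*z^2 + z^3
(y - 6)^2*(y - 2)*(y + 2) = y^4 - 12*y^3 + 32*y^2 + 48*y - 144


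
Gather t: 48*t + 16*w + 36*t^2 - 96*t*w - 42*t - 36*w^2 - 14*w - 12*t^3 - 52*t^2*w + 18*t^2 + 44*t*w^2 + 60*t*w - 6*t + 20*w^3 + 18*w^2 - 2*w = -12*t^3 + t^2*(54 - 52*w) + t*(44*w^2 - 36*w) + 20*w^3 - 18*w^2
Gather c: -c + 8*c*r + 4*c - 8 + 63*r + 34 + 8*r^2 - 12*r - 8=c*(8*r + 3) + 8*r^2 + 51*r + 18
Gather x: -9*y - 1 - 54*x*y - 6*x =x*(-54*y - 6) - 9*y - 1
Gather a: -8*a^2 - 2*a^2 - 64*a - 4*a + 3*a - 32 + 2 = -10*a^2 - 65*a - 30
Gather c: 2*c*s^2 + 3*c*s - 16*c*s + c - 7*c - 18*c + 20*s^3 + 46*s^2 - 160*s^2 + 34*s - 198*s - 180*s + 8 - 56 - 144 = c*(2*s^2 - 13*s - 24) + 20*s^3 - 114*s^2 - 344*s - 192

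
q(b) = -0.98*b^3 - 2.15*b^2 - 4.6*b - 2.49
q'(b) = -2.94*b^2 - 4.3*b - 4.6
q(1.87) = -25.02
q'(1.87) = -22.92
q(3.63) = -94.39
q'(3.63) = -58.95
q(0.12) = -3.07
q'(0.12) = -5.16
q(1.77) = -22.80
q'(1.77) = -21.42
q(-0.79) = 0.29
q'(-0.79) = -3.04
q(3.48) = -85.84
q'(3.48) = -55.17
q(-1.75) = 4.23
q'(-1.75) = -6.08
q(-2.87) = 16.17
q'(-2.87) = -16.48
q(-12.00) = 1436.55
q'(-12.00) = -376.36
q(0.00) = -2.49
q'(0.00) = -4.60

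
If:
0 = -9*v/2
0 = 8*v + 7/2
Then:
No Solution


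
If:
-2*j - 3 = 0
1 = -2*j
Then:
No Solution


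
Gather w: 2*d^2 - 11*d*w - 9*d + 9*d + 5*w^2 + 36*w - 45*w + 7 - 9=2*d^2 + 5*w^2 + w*(-11*d - 9) - 2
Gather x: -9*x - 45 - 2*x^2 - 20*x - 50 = -2*x^2 - 29*x - 95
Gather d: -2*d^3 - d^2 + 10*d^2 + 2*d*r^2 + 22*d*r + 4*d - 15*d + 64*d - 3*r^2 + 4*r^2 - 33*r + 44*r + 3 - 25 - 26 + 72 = -2*d^3 + 9*d^2 + d*(2*r^2 + 22*r + 53) + r^2 + 11*r + 24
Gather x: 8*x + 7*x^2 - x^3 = -x^3 + 7*x^2 + 8*x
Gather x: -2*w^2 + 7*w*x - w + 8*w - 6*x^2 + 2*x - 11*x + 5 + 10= -2*w^2 + 7*w - 6*x^2 + x*(7*w - 9) + 15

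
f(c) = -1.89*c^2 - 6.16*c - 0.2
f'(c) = -3.78*c - 6.16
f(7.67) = -158.63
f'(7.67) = -35.15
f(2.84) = -32.94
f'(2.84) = -16.90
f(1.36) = -12.07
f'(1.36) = -11.30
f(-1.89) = 4.69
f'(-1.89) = 0.98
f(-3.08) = 0.84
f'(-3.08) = 5.48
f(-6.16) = -33.97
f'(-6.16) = 17.12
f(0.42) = -3.12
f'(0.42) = -7.75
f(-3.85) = -4.50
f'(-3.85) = 8.39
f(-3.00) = 1.27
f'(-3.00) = 5.18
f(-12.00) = -198.44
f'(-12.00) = 39.20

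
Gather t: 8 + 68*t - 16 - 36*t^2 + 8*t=-36*t^2 + 76*t - 8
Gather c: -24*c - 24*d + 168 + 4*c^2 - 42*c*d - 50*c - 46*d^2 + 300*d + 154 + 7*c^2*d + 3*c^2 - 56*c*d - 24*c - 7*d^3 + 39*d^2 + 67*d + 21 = c^2*(7*d + 7) + c*(-98*d - 98) - 7*d^3 - 7*d^2 + 343*d + 343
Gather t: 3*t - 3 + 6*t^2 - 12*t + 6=6*t^2 - 9*t + 3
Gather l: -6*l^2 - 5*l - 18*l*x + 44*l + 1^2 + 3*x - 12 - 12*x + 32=-6*l^2 + l*(39 - 18*x) - 9*x + 21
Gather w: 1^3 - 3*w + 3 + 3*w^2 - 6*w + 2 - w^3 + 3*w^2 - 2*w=-w^3 + 6*w^2 - 11*w + 6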